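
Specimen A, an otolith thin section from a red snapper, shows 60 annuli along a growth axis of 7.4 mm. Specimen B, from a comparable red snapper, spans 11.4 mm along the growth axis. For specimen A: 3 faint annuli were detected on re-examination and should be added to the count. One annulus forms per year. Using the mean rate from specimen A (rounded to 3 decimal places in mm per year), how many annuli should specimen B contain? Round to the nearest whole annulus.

Specimen A: after corrections the count is 60 + 3 = 63 annuli.
A: Extension rate ≈ 7.4 / 63 = 0.117 mm per year.
For B, 11.4 / 0.117 = 97.44 years ≈ 97 annuli.

97 annuli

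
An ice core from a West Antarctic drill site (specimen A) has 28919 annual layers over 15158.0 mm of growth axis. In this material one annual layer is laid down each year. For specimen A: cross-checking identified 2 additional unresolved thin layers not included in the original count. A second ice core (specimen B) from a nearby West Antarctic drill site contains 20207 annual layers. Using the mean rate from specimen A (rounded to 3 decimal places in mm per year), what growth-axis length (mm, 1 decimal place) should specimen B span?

Specimen A: true annual layer count = 28919 + 2 = 28921.
A: Mean rate = 15158.0 mm / 28921 years ≈ 0.524 mm/year.
Length of B = 0.524 × 20207 = 10588.5 mm.

10588.5 mm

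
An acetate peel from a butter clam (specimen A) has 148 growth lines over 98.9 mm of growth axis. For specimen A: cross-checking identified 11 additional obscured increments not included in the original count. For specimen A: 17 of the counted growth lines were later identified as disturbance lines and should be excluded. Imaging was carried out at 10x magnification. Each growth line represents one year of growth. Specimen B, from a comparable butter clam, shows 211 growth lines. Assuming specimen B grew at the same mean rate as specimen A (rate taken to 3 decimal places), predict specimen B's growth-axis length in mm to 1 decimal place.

Specimen A: adjusted count: 148 − 17 + 11 = 142 growth lines.
A: 98.9 mm over 142 years gives 98.9 / 142 ≈ 0.696 mm per year.
B's length ≈ 0.696 × 211 = 146.9 mm.

146.9 mm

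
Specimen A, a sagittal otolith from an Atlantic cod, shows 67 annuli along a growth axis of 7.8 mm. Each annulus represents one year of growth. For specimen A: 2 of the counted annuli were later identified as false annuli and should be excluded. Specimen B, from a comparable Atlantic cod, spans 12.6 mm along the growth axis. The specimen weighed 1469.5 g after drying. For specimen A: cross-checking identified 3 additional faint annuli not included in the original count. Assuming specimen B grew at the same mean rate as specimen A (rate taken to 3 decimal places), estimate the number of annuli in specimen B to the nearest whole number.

110 annuli

Specimen A: after corrections the count is 67 − 2 + 3 = 68 annuli.
A: Mean rate = 7.8 mm / 68 years ≈ 0.115 mm per year.
B spans 12.6 / 0.115 = 109.57 years ≈ 110 annuli.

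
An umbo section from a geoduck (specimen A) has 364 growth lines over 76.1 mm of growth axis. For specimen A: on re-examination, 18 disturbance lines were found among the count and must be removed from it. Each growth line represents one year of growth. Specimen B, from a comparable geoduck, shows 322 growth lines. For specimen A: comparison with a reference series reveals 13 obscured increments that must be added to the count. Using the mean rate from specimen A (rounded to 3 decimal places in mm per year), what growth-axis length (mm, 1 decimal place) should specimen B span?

Specimen A: correcting the raw count gives 364 − 18 + 13 = 359 true growth lines.
A: Mean rate = 76.1 mm / 359 years ≈ 0.212 mm/year.
Length of B = 0.212 × 322 = 68.3 mm.

68.3 mm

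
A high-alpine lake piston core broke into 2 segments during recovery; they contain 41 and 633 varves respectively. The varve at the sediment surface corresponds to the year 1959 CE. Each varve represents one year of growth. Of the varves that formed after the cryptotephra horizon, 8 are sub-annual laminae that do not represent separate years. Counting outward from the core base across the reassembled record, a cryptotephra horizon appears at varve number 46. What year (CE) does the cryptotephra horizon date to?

1339 CE

Total varves = 41 + 633 = 674.
The cryptotephra horizon sits at varve 46 from the core base, so 674 − 46 = 628 varves formed after it.
Excluding 8 false varves: 628 − 8 = 620.
1959 − 620 = 1339 CE.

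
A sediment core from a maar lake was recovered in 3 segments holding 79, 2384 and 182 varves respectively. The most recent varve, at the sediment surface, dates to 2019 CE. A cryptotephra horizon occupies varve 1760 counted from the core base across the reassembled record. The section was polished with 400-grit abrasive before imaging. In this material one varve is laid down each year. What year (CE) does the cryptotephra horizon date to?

Total varves = 79 + 2384 + 182 = 2645.
2645 − 1760 = 885 varves lie beyond the cryptotephra horizon toward the sediment surface.
Counting back 885 years from 2019 CE places the cryptotephra horizon in 2019 − 885 = 1134 CE.

1134 CE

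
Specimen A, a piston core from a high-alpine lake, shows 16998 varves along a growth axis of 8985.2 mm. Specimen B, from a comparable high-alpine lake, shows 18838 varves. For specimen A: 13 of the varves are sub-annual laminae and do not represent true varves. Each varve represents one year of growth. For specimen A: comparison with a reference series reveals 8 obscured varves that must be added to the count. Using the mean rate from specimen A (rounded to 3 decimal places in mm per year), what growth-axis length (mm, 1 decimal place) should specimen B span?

Specimen A: true varve count = 16998 − 13 + 8 = 16993.
A: 8985.2 mm over 16993 years gives 8985.2 / 16993 ≈ 0.529 mm/year.
Length of B = 0.529 × 18838 = 9965.3 mm.

9965.3 mm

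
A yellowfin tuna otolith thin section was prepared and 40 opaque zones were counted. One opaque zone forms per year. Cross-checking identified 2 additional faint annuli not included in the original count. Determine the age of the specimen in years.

Adjusted count: 40 + 2 = 42 opaque zones.
One opaque zone per year makes the duration 42 years.

42 years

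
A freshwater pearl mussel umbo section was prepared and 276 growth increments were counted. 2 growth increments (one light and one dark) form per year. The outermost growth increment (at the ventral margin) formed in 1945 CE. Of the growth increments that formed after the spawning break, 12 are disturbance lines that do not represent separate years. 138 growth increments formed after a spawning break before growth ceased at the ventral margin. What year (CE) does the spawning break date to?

1882 CE

138 growth increments formed after the spawning break.
Removing the 12 false growth increments leaves 138 − 12 = 126 true growth increments beyond the spawning break.
126 growth increments at 2 per year is 126 / 2 = 63 years.
1945 − 63 = 1882 CE.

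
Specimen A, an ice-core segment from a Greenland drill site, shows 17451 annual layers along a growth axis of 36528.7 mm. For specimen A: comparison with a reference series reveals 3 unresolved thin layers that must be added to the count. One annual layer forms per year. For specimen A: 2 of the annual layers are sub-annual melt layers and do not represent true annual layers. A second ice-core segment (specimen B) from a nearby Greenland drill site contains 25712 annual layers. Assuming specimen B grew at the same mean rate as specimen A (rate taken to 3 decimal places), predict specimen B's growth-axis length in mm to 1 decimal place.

Specimen A: true annual layer count = 17451 − 2 + 3 = 17452.
A: Mean rate = 36528.7 mm / 17452 years ≈ 2.093 mm/yr.
Length of B = 2.093 × 25712 = 53815.2 mm.

53815.2 mm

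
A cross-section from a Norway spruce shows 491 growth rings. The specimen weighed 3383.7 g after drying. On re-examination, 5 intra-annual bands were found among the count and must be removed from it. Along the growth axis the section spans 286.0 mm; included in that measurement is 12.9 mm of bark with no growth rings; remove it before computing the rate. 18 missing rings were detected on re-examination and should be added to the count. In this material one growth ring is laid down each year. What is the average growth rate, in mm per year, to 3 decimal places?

After corrections the count is 491 − 5 + 18 = 504 growth rings.
The growth record spans 286.0 − 12.9 = 273.1 mm.
Extension rate ≈ 273.1 / 504 = 0.542 mm per year.

0.542 mm per year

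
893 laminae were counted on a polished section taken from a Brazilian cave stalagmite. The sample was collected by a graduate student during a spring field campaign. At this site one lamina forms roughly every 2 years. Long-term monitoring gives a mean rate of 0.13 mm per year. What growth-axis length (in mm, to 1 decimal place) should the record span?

Multiplying by 2 years per lamina: 893 × 2 = 1786 years.
Length ≈ 0.13 × 1786 = 232.2 mm.

232.2 mm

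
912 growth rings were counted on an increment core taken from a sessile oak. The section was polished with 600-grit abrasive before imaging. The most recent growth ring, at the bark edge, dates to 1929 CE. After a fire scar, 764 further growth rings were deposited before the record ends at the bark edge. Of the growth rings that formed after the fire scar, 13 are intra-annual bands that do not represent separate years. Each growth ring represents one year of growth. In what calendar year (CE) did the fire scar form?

764 growth rings post-date the fire scar.
764 − 13 false = 751 true growth rings after the fire scar.
1929 − 751 = 1178 CE.

1178 CE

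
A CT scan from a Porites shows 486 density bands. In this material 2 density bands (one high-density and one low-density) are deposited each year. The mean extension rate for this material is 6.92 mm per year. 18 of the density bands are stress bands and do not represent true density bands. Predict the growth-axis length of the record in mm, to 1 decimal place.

True density band count = 486 − 18 = 468.
With 2 density bands per year, 468 / 2 = 234 years.
Predicted length = 6.92 mm/year × 234 years = 1619.3 mm.

1619.3 mm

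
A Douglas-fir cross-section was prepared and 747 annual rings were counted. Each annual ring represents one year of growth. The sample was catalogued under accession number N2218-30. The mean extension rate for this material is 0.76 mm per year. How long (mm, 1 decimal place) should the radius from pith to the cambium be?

567.7 mm

The record spans 747 years at 0.76 mm per year.
747 years at 0.76 mm/year gives 0.76 × 747 = 567.7 mm.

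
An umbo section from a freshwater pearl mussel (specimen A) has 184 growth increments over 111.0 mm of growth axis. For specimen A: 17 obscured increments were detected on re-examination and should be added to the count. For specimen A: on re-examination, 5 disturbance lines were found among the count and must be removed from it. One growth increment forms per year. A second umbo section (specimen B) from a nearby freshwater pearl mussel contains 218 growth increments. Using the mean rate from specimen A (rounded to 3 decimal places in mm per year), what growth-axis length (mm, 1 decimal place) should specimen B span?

Specimen A: true growth increment count = 184 − 5 + 17 = 196.
A: Mean rate = 111.0 mm / 196 years ≈ 0.566 mm per year.
For B, 0.566 mm/year × 218 years = 123.4 mm.

123.4 mm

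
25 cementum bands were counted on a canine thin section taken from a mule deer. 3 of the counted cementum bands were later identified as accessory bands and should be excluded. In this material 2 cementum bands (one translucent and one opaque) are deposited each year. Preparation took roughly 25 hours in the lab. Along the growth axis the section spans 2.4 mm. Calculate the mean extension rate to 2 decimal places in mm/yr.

Adjusted count: 25 − 3 = 22 cementum bands.
22 cementum bands at 2 per year is 22 / 2 = 11 years.
2.4 mm over 11 years gives 2.4 / 11 ≈ 0.22 mm/yr.

0.22 mm/yr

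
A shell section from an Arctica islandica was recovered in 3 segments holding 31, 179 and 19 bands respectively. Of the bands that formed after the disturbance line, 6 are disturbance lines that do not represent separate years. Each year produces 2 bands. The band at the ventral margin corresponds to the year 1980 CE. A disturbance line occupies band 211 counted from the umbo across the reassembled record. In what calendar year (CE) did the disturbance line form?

1974 CE

Total bands = 31 + 179 + 19 = 229.
The disturbance line sits at band 211 from the umbo, so 229 − 211 = 18 bands formed after it.
Excluding 6 false bands: 18 − 6 = 12.
12 bands at 2 per year is 12 / 2 = 6 years.
The band at the ventral margin is 1980 CE, so the disturbance line dates to 1980 − 6 = 1974 CE.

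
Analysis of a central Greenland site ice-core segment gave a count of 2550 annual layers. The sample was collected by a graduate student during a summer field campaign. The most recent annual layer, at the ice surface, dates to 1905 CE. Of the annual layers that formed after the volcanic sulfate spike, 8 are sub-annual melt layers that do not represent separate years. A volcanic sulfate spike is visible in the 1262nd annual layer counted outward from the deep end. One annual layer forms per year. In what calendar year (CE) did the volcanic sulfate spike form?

The volcanic sulfate spike sits at annual layer 1262 from the deep end, so 2550 − 1262 = 1288 annual layers formed after it.
1288 − 8 false = 1280 true annual layers after the volcanic sulfate spike.
The annual layer at the ice surface is 1905 CE, so the volcanic sulfate spike dates to 1905 − 1280 = 625 CE.

625 CE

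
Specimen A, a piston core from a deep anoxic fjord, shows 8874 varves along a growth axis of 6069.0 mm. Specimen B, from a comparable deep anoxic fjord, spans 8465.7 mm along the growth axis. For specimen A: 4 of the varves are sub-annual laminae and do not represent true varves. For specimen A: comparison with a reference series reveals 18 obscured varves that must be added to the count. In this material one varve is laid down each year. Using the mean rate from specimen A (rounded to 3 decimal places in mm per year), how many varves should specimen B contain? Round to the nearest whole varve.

Specimen A: true varve count = 8874 − 4 + 18 = 8888.
A: Extension rate ≈ 6069.0 / 8888 = 0.683 mm/yr.
Specimen B: 8465.7 mm / 0.683 mm per year = 12394.88 years ≈ 12395 varves.

12395 varves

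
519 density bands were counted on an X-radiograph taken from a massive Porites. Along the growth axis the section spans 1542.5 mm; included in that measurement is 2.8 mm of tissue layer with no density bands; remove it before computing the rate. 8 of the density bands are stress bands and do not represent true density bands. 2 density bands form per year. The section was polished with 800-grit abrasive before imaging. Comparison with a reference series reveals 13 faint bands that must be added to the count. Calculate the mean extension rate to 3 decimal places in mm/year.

Adjusted count: 519 − 8 + 13 = 524 density bands.
Dividing by 2 density bands per year: 524 / 2 = 262 years.
Net length = 1542.5 − 2.8 = 1539.7 mm.
1539.7 mm over 262 years gives 1539.7 / 262 ≈ 5.877 mm/year.

5.877 mm/year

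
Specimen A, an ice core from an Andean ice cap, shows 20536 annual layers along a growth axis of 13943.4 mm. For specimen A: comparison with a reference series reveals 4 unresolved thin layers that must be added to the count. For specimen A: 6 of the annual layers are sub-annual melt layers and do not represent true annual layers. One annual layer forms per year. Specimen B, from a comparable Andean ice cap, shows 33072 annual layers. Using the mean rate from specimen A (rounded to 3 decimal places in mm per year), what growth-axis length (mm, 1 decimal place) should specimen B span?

Specimen A: correcting the raw count gives 20536 − 6 + 4 = 20534 true annual layers.
A: Mean rate = 13943.4 mm / 20534 years ≈ 0.679 mm per year.
Length of B = 0.679 × 33072 = 22455.9 mm.

22455.9 mm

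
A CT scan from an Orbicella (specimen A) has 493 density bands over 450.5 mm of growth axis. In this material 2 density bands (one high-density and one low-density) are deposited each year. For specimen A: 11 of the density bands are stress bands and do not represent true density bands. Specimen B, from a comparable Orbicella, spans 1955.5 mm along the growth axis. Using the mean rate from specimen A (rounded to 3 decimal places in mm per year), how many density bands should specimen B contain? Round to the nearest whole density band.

2093 density bands

Specimen A: adjusted count: 493 − 11 = 482 density bands.
Specimen A: with 2 density bands per year, 482 / 2 = 241 years.
A: Extension rate ≈ 450.5 / 241 = 1.869 mm per year.
Specimen B: 1955.5 mm / 1.869 mm per year = 1046.28 years; at 2 density bands per year that is 1046.28 × 2 ≈ 2093 density bands.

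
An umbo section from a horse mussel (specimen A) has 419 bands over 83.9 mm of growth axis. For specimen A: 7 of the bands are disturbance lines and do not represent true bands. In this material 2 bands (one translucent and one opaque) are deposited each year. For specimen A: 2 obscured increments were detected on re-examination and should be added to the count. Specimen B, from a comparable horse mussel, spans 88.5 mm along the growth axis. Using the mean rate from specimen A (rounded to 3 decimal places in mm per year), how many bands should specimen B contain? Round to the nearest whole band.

Specimen A: correcting the raw count gives 419 − 7 + 2 = 414 true bands.
Specimen A: dividing by 2 bands per year: 414 / 2 = 207 years.
A: Mean rate = 83.9 mm / 207 years ≈ 0.405 mm/year.
For B, 88.5 / 0.405 = 218.52 years; at 2 bands per year that is 218.52 × 2 ≈ 437 bands.

437 bands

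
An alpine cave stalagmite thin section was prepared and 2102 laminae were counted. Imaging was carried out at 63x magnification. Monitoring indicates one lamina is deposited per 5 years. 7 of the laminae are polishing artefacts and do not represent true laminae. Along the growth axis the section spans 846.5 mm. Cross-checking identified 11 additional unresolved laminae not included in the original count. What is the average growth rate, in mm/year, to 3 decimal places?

0.080 mm/year

Adjusted count: 2102 − 7 + 11 = 2106 laminae.
2106 laminae at 5 years each span 2106 × 5 = 10530 years.
Mean rate = 846.5 mm / 10530 years ≈ 0.080 mm/year.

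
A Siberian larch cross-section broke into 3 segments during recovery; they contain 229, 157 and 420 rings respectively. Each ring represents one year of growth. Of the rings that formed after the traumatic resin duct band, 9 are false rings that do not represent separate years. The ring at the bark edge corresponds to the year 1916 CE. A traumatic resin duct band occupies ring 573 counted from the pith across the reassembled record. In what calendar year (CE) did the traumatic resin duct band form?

1692 CE

Total rings = 229 + 157 + 420 = 806.
Between ring 573 and the bark edge there are 806 − 573 = 233 rings.
233 − 9 false = 224 true rings after the traumatic resin duct band.
The ring at the bark edge is 1916 CE, so the traumatic resin duct band dates to 1916 − 224 = 1692 CE.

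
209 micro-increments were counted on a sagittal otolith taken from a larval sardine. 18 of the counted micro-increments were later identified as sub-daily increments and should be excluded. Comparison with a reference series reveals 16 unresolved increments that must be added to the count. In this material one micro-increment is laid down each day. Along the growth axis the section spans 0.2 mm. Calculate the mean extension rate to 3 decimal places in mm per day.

0.001 mm per day

Adjusted count: 209 − 18 + 16 = 207 micro-increments.
0.2 mm over 207 days gives 0.2 / 207 ≈ 0.001 mm per day.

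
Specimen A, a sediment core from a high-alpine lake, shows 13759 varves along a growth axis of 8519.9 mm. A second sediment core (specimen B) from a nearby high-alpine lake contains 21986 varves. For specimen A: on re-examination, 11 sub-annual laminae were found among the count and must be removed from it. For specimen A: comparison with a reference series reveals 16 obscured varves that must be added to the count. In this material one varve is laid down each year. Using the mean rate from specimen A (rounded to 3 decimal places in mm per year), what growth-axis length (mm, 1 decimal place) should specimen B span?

Specimen A: after corrections the count is 13759 − 11 + 16 = 13764 varves.
A: Extension rate ≈ 8519.9 / 13764 = 0.619 mm/year.
Length of B = 0.619 × 21986 = 13609.3 mm.

13609.3 mm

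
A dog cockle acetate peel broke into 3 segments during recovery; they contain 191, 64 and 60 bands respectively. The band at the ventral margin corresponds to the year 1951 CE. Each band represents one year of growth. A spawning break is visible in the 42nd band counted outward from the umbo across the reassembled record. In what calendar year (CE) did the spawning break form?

1678 CE

Total bands = 191 + 64 + 60 = 315.
315 − 42 = 273 bands lie beyond the spawning break toward the ventral margin.
Counting back 273 years from 1951 CE places the spawning break in 1951 − 273 = 1678 CE.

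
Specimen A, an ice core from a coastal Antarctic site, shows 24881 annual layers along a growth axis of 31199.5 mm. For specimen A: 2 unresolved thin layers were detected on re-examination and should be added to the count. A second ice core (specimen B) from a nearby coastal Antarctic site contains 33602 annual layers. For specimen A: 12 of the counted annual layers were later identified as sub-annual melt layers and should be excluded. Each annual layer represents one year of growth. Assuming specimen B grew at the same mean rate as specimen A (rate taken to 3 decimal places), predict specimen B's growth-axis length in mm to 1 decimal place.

Specimen A: true annual layer count = 24881 − 12 + 2 = 24871.
A: Extension rate ≈ 31199.5 / 24871 = 1.254 mm/yr.
For B, 1.254 mm/year × 33602 years = 42136.9 mm.

42136.9 mm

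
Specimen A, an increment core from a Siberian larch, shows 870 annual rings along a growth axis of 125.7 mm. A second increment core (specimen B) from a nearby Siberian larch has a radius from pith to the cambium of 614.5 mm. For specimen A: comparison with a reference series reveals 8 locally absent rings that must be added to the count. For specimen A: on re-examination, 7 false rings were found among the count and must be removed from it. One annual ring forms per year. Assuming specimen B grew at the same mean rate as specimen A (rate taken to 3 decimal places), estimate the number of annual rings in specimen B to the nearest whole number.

4267 annual rings

Specimen A: after corrections the count is 870 − 7 + 8 = 871 annual rings.
A: Mean rate = 125.7 mm / 871 years ≈ 0.144 mm/year.
Specimen B: 614.5 mm / 0.144 mm per year = 4267.36 years ≈ 4267 annual rings.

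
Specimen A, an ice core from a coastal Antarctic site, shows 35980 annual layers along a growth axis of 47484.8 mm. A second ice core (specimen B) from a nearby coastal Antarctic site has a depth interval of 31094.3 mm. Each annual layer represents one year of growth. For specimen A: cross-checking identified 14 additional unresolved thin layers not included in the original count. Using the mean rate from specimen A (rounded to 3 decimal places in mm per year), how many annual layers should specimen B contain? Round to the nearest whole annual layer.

Specimen A: adjusted count: 35980 + 14 = 35994 annual layers.
A: Mean rate = 47484.8 mm / 35994 years ≈ 1.319 mm/year.
For B, 31094.3 / 1.319 = 23574.15 years ≈ 23574 annual layers.

23574 annual layers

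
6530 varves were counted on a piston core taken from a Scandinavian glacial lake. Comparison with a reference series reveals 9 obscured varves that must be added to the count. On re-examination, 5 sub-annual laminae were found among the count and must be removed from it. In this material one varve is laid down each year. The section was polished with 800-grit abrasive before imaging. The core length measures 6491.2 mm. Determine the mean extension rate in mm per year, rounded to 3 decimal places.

True varve count = 6530 − 5 + 9 = 6534.
Extension rate ≈ 6491.2 / 6534 = 0.993 mm per year.

0.993 mm per year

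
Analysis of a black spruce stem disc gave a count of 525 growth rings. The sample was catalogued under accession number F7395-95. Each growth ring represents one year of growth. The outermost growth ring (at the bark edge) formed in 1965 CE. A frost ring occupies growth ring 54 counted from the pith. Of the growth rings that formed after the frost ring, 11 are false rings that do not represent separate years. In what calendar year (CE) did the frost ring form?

1505 CE

525 − 54 = 471 growth rings lie beyond the frost ring toward the bark edge.
Removing the 11 false growth rings leaves 471 − 11 = 460 true growth rings beyond the frost ring.
1965 − 460 = 1505 CE.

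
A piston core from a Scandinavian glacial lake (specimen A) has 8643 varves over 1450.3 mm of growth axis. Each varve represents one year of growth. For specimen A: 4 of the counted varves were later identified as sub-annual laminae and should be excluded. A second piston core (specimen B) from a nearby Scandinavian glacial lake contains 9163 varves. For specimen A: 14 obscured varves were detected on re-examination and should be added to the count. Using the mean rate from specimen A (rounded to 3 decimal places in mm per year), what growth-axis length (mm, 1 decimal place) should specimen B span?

Specimen A: correcting the raw count gives 8643 − 4 + 14 = 8653 true varves.
A: 1450.3 mm over 8653 years gives 1450.3 / 8653 ≈ 0.168 mm per year.
For B, 0.168 mm/year × 9163 years = 1539.4 mm.

1539.4 mm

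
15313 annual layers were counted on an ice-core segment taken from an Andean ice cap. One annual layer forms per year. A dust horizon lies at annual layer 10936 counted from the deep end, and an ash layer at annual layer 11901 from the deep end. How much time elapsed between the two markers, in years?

965 years

Separation: 11901 − 10936 = 965 annual layers.
That is 965 years at one annual layer per year.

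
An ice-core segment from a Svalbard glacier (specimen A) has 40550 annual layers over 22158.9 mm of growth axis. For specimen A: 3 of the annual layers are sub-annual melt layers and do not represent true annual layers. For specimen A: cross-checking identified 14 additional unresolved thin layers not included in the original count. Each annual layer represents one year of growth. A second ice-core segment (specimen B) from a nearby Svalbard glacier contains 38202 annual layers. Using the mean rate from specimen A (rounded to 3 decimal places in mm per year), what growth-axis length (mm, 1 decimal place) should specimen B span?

Specimen A: adjusted count: 40550 − 3 + 14 = 40561 annual layers.
A: Mean rate = 22158.9 mm / 40561 years ≈ 0.546 mm/year.
B's length ≈ 0.546 × 38202 = 20858.3 mm.

20858.3 mm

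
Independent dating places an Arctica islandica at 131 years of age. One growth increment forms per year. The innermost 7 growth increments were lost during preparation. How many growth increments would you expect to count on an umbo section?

One growth increment per year gives 131 growth increments over 131 years.
Subtracting the 7 growth increments not captured gives 131 − 7 = 124 growth increments in the record.

124 growth increments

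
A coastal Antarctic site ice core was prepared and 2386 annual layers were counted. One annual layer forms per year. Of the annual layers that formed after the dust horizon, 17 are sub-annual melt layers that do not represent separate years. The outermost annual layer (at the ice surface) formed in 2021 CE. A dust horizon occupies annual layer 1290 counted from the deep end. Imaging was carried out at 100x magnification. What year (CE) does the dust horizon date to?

The dust horizon sits at annual layer 1290 from the deep end, so 2386 − 1290 = 1096 annual layers formed after it.
Removing the 17 false annual layers leaves 1096 − 17 = 1079 true annual layers beyond the dust horizon.
2021 − 1079 = 942 CE.

942 CE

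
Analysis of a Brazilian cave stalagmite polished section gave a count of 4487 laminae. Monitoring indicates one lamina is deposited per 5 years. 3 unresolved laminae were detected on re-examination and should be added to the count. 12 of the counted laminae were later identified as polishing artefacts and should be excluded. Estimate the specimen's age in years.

Correcting the raw count gives 4487 − 12 + 3 = 4478 true laminae.
At 5 years per lamina, 4478 × 5 = 22390 years.

22390 years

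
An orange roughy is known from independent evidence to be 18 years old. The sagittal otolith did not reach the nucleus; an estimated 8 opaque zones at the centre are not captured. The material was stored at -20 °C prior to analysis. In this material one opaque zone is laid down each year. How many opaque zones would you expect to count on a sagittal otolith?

10 opaque zones

One opaque zone per year gives 18 opaque zones over 18 years.
Subtracting the 8 opaque zones not captured gives 18 − 8 = 10 opaque zones in the record.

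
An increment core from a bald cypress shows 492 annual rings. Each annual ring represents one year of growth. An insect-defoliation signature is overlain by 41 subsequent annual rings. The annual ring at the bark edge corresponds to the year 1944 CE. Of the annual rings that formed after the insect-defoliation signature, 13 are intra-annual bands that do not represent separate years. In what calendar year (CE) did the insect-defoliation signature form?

1916 CE

41 annual rings post-date the insect-defoliation signature.
41 − 13 false = 28 true annual rings after the insect-defoliation signature.
Counting back 28 years from 1944 CE places the insect-defoliation signature in 1944 − 28 = 1916 CE.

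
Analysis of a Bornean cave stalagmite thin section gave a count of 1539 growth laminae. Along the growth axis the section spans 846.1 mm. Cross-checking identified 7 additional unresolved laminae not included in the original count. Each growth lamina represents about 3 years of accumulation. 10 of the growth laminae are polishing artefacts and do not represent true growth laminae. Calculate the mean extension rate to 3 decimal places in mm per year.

0.184 mm per year

Adjusted count: 1539 − 10 + 7 = 1536 growth laminae.
At 3 years per growth lamina, 1536 × 3 = 4608 years.
Mean rate = 846.1 mm / 4608 years ≈ 0.184 mm per year.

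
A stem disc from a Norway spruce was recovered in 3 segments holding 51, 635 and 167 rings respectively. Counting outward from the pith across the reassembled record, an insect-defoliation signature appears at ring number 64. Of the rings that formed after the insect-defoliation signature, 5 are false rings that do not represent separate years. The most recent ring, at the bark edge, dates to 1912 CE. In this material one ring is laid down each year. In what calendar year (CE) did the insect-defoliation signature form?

Total rings = 51 + 635 + 167 = 853.
Between ring 64 and the bark edge there are 853 − 64 = 789 rings.
789 − 5 false = 784 true rings after the insect-defoliation signature.
The ring at the bark edge is 1912 CE, so the insect-defoliation signature dates to 1912 − 784 = 1128 CE.

1128 CE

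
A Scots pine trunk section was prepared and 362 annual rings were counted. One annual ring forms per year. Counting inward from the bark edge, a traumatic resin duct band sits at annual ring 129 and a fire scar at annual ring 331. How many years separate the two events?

202 years

The two markers are separated by 331 − 129 = 202 annual rings.
That is 202 years at one annual ring per year.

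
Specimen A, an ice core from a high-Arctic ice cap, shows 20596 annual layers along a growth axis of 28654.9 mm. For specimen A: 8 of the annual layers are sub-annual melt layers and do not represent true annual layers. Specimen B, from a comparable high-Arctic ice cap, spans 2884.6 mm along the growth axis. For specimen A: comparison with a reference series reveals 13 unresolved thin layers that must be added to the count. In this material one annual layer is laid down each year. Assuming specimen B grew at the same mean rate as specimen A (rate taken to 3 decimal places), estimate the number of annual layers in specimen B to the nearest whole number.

2074 annual layers

Specimen A: correcting the raw count gives 20596 − 8 + 13 = 20601 true annual layers.
A: Extension rate ≈ 28654.9 / 20601 = 1.391 mm/yr.
Specimen B: 2884.6 mm / 1.391 mm per year = 2073.76 years ≈ 2074 annual layers.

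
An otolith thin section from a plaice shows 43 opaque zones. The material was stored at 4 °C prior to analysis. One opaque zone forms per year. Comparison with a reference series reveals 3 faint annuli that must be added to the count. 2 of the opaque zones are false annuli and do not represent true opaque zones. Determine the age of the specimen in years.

44 years

After corrections the count is 43 − 2 + 3 = 44 opaque zones.
At one opaque zone per year, that is 44 years.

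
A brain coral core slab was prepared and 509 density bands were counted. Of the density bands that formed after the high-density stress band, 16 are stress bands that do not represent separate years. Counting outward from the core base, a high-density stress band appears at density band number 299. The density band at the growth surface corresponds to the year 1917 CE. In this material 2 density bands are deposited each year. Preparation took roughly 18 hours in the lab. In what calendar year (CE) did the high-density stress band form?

509 − 299 = 210 density bands lie beyond the high-density stress band toward the growth surface.
210 − 16 false = 194 true density bands after the high-density stress band.
With 2 density bands per year, 194 / 2 = 97 years.
1917 − 97 = 1820 CE.

1820 CE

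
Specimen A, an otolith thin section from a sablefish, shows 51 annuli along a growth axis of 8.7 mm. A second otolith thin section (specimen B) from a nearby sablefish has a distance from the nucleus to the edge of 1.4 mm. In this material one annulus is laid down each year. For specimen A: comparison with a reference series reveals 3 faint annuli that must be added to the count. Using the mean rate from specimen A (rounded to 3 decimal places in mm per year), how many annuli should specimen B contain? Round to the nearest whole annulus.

Specimen A: adjusted count: 51 + 3 = 54 annuli.
A: 8.7 mm over 54 years gives 8.7 / 54 ≈ 0.161 mm/yr.
For B, 1.4 / 0.161 = 8.70 years ≈ 9 annuli.

9 annuli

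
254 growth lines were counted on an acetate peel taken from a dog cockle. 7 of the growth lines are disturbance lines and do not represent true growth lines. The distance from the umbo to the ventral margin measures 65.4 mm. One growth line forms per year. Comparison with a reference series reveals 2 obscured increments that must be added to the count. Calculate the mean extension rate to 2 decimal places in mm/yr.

Correcting the raw count gives 254 − 7 + 2 = 249 true growth lines.
Mean rate = 65.4 mm / 249 years ≈ 0.26 mm/yr.

0.26 mm/yr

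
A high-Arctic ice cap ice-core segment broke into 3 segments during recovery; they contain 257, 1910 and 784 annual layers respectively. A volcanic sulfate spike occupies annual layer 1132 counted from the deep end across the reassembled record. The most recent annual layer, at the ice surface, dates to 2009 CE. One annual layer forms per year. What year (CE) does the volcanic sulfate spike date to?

190 CE

Total annual layers = 257 + 1910 + 784 = 2951.
2951 − 1132 = 1819 annual layers lie beyond the volcanic sulfate spike toward the ice surface.
The annual layer at the ice surface is 2009 CE, so the volcanic sulfate spike dates to 2009 − 1819 = 190 CE.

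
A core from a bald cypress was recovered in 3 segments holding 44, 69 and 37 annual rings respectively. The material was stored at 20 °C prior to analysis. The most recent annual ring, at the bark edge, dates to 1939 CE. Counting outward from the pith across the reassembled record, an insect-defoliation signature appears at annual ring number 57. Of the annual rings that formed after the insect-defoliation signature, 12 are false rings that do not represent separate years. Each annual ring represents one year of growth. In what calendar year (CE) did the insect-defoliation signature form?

1858 CE

Total annual rings = 44 + 69 + 37 = 150.
150 − 57 = 93 annual rings lie beyond the insect-defoliation signature toward the bark edge.
Removing the 12 false annual rings leaves 93 − 12 = 81 true annual rings beyond the insect-defoliation signature.
The annual ring at the bark edge is 1939 CE, so the insect-defoliation signature dates to 1939 − 81 = 1858 CE.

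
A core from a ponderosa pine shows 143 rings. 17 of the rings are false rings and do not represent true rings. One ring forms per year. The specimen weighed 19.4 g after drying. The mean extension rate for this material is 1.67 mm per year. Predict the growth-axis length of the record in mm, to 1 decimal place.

Adjusted count: 143 − 17 = 126 rings.
126 years at 1.67 mm/year gives 1.67 × 126 = 210.4 mm.

210.4 mm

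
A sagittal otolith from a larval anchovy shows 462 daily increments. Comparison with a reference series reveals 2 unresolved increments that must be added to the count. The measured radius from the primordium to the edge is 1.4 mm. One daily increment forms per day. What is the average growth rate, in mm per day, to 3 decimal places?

True daily increment count = 462 + 2 = 464.
Mean rate = 1.4 mm / 464 days ≈ 0.003 mm per day.

0.003 mm per day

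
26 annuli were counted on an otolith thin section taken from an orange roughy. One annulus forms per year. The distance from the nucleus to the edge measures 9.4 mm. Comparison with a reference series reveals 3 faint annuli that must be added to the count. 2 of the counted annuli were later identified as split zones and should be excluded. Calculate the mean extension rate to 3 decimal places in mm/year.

0.348 mm/year

After corrections the count is 26 − 2 + 3 = 27 annuli.
Extension rate ≈ 9.4 / 27 = 0.348 mm/year.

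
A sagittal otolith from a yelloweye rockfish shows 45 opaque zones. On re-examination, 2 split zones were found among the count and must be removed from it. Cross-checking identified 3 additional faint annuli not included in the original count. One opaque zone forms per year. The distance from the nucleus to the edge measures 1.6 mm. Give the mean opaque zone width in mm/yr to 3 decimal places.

Adjusted count: 45 − 2 + 3 = 46 opaque zones.
Extension rate ≈ 1.6 / 46 = 0.035 mm/yr.

0.035 mm/yr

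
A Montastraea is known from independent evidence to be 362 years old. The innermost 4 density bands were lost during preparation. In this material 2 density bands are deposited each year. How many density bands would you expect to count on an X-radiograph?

With 2 density bands per year, 362 years would produce 362 × 2 = 724 density bands.
Less the 4 uncaptured density bands: 724 − 4 = 720.

720 density bands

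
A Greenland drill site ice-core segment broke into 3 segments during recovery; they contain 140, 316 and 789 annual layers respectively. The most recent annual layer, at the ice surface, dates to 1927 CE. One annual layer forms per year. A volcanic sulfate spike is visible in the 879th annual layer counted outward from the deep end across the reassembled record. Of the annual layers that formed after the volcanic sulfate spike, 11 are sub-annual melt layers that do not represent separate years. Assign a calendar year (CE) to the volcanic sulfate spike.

Total annual layers = 140 + 316 + 789 = 1245.
1245 − 879 = 366 annual layers lie beyond the volcanic sulfate spike toward the ice surface.
Excluding 11 false annual layers: 366 − 11 = 355.
Counting back 355 years from 1927 CE places the volcanic sulfate spike in 1927 − 355 = 1572 CE.

1572 CE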